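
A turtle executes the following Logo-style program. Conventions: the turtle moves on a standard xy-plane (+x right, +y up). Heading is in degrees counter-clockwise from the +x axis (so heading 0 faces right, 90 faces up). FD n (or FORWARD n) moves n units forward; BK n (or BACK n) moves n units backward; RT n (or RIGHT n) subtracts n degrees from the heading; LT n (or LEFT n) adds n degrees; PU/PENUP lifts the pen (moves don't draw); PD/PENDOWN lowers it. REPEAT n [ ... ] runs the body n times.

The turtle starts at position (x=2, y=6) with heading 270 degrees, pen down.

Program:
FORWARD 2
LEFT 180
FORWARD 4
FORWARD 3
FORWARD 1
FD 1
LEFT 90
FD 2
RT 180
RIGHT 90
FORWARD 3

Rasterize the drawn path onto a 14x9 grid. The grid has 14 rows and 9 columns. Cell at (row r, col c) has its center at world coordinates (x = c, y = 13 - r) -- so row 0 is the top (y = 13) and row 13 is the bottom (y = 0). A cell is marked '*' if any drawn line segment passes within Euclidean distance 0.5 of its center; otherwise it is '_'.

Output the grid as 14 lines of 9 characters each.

Answer: ***______
*_*______
*_*______
*_*______
__*______
__*______
__*______
__*______
__*______
__*______
_________
_________
_________
_________

Derivation:
Segment 0: (2,6) -> (2,4)
Segment 1: (2,4) -> (2,8)
Segment 2: (2,8) -> (2,11)
Segment 3: (2,11) -> (2,12)
Segment 4: (2,12) -> (2,13)
Segment 5: (2,13) -> (0,13)
Segment 6: (0,13) -> (0,10)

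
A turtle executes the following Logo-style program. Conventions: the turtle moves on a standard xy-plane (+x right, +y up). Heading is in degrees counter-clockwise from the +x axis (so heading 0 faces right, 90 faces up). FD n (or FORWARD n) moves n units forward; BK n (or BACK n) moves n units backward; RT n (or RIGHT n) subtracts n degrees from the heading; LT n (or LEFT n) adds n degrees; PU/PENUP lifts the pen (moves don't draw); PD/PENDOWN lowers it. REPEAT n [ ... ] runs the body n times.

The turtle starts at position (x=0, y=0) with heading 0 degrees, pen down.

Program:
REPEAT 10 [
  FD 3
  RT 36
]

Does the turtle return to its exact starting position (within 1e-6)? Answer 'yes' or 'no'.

Executing turtle program step by step:
Start: pos=(0,0), heading=0, pen down
REPEAT 10 [
  -- iteration 1/10 --
  FD 3: (0,0) -> (3,0) [heading=0, draw]
  RT 36: heading 0 -> 324
  -- iteration 2/10 --
  FD 3: (3,0) -> (5.427,-1.763) [heading=324, draw]
  RT 36: heading 324 -> 288
  -- iteration 3/10 --
  FD 3: (5.427,-1.763) -> (6.354,-4.617) [heading=288, draw]
  RT 36: heading 288 -> 252
  -- iteration 4/10 --
  FD 3: (6.354,-4.617) -> (5.427,-7.47) [heading=252, draw]
  RT 36: heading 252 -> 216
  -- iteration 5/10 --
  FD 3: (5.427,-7.47) -> (3,-9.233) [heading=216, draw]
  RT 36: heading 216 -> 180
  -- iteration 6/10 --
  FD 3: (3,-9.233) -> (0,-9.233) [heading=180, draw]
  RT 36: heading 180 -> 144
  -- iteration 7/10 --
  FD 3: (0,-9.233) -> (-2.427,-7.47) [heading=144, draw]
  RT 36: heading 144 -> 108
  -- iteration 8/10 --
  FD 3: (-2.427,-7.47) -> (-3.354,-4.617) [heading=108, draw]
  RT 36: heading 108 -> 72
  -- iteration 9/10 --
  FD 3: (-3.354,-4.617) -> (-2.427,-1.763) [heading=72, draw]
  RT 36: heading 72 -> 36
  -- iteration 10/10 --
  FD 3: (-2.427,-1.763) -> (0,0) [heading=36, draw]
  RT 36: heading 36 -> 0
]
Final: pos=(0,0), heading=0, 10 segment(s) drawn

Start position: (0, 0)
Final position: (0, 0)
Distance = 0; < 1e-6 -> CLOSED

Answer: yes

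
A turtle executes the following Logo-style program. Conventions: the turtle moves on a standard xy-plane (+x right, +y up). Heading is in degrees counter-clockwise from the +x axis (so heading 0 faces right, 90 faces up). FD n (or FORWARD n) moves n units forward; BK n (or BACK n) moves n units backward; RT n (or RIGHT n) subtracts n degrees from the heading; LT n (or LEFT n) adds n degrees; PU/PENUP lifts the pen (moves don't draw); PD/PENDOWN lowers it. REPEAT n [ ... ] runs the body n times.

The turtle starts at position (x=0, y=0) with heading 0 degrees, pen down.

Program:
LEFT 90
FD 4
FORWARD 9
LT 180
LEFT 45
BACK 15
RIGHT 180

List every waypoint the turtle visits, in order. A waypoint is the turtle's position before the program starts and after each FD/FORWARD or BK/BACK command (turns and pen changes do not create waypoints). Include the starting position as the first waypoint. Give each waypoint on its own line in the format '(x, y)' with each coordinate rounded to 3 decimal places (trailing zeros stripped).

Answer: (0, 0)
(0, 4)
(0, 13)
(-10.607, 23.607)

Derivation:
Executing turtle program step by step:
Start: pos=(0,0), heading=0, pen down
LT 90: heading 0 -> 90
FD 4: (0,0) -> (0,4) [heading=90, draw]
FD 9: (0,4) -> (0,13) [heading=90, draw]
LT 180: heading 90 -> 270
LT 45: heading 270 -> 315
BK 15: (0,13) -> (-10.607,23.607) [heading=315, draw]
RT 180: heading 315 -> 135
Final: pos=(-10.607,23.607), heading=135, 3 segment(s) drawn
Waypoints (4 total):
(0, 0)
(0, 4)
(0, 13)
(-10.607, 23.607)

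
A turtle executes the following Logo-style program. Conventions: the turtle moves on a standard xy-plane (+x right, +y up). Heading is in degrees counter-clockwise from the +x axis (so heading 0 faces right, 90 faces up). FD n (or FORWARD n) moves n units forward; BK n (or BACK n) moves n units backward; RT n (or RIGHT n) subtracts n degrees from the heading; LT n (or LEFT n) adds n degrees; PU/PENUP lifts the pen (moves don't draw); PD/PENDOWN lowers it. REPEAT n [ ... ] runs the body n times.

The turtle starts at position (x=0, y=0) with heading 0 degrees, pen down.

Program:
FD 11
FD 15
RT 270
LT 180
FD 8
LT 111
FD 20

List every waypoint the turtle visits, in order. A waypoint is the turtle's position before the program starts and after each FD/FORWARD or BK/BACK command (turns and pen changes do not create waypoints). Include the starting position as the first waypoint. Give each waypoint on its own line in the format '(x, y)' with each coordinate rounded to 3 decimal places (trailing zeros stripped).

Executing turtle program step by step:
Start: pos=(0,0), heading=0, pen down
FD 11: (0,0) -> (11,0) [heading=0, draw]
FD 15: (11,0) -> (26,0) [heading=0, draw]
RT 270: heading 0 -> 90
LT 180: heading 90 -> 270
FD 8: (26,0) -> (26,-8) [heading=270, draw]
LT 111: heading 270 -> 21
FD 20: (26,-8) -> (44.672,-0.833) [heading=21, draw]
Final: pos=(44.672,-0.833), heading=21, 4 segment(s) drawn
Waypoints (5 total):
(0, 0)
(11, 0)
(26, 0)
(26, -8)
(44.672, -0.833)

Answer: (0, 0)
(11, 0)
(26, 0)
(26, -8)
(44.672, -0.833)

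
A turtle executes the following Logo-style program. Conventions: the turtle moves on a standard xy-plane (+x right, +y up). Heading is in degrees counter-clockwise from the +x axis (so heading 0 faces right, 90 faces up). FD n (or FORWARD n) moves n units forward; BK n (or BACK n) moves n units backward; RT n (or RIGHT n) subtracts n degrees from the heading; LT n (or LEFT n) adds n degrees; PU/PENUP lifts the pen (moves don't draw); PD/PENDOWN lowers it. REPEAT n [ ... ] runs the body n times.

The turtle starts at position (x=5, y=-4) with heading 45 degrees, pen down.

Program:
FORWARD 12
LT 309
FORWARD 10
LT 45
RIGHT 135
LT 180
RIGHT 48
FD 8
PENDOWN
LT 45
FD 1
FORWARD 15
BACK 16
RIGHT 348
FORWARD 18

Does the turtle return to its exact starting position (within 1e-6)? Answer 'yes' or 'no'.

Answer: no

Derivation:
Executing turtle program step by step:
Start: pos=(5,-4), heading=45, pen down
FD 12: (5,-4) -> (13.485,4.485) [heading=45, draw]
LT 309: heading 45 -> 354
FD 10: (13.485,4.485) -> (23.431,3.44) [heading=354, draw]
LT 45: heading 354 -> 39
RT 135: heading 39 -> 264
LT 180: heading 264 -> 84
RT 48: heading 84 -> 36
FD 8: (23.431,3.44) -> (29.903,8.142) [heading=36, draw]
PD: pen down
LT 45: heading 36 -> 81
FD 1: (29.903,8.142) -> (30.059,9.13) [heading=81, draw]
FD 15: (30.059,9.13) -> (32.406,23.945) [heading=81, draw]
BK 16: (32.406,23.945) -> (29.903,8.142) [heading=81, draw]
RT 348: heading 81 -> 93
FD 18: (29.903,8.142) -> (28.961,26.118) [heading=93, draw]
Final: pos=(28.961,26.118), heading=93, 7 segment(s) drawn

Start position: (5, -4)
Final position: (28.961, 26.118)
Distance = 38.486; >= 1e-6 -> NOT closed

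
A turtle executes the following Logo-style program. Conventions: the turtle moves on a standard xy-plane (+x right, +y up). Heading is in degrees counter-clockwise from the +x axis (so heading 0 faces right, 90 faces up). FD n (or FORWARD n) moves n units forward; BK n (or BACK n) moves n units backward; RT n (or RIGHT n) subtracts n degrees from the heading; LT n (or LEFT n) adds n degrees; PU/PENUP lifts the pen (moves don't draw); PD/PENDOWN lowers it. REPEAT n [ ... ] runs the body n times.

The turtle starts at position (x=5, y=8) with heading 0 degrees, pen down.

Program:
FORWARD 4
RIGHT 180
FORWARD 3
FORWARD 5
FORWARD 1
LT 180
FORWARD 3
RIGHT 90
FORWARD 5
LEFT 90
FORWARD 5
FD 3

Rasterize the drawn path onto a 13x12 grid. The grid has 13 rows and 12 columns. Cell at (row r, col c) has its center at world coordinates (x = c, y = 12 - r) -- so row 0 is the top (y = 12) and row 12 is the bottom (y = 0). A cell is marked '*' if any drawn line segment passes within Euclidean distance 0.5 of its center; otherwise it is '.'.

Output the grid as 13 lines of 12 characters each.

Segment 0: (5,8) -> (9,8)
Segment 1: (9,8) -> (6,8)
Segment 2: (6,8) -> (1,8)
Segment 3: (1,8) -> (0,8)
Segment 4: (0,8) -> (3,8)
Segment 5: (3,8) -> (3,3)
Segment 6: (3,3) -> (8,3)
Segment 7: (8,3) -> (11,3)

Answer: ............
............
............
............
**********..
...*........
...*........
...*........
...*........
...*********
............
............
............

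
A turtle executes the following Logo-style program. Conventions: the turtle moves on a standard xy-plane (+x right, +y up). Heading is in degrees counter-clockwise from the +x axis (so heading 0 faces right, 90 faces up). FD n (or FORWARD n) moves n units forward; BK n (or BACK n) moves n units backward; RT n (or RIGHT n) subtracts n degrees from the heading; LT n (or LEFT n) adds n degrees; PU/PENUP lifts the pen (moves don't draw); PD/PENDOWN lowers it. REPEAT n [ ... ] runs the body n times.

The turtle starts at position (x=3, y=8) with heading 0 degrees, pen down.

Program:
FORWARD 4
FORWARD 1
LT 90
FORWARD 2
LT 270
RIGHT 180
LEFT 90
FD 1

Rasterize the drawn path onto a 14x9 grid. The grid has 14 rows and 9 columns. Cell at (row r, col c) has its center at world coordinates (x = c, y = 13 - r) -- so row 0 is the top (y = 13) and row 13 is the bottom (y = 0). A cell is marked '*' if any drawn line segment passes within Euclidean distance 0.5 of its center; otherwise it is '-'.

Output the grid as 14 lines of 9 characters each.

Segment 0: (3,8) -> (7,8)
Segment 1: (7,8) -> (8,8)
Segment 2: (8,8) -> (8,10)
Segment 3: (8,10) -> (8,9)

Answer: ---------
---------
---------
--------*
--------*
---******
---------
---------
---------
---------
---------
---------
---------
---------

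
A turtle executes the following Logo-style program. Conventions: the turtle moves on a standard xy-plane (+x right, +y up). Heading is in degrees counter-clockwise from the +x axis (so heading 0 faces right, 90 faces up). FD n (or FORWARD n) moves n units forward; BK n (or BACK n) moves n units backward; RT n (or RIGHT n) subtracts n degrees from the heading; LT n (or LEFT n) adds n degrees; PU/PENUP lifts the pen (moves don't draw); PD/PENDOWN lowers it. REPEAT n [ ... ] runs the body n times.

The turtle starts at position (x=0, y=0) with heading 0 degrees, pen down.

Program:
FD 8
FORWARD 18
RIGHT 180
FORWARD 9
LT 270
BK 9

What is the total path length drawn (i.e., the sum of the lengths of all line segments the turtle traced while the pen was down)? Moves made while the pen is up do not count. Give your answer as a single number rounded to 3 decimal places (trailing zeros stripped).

Answer: 44

Derivation:
Executing turtle program step by step:
Start: pos=(0,0), heading=0, pen down
FD 8: (0,0) -> (8,0) [heading=0, draw]
FD 18: (8,0) -> (26,0) [heading=0, draw]
RT 180: heading 0 -> 180
FD 9: (26,0) -> (17,0) [heading=180, draw]
LT 270: heading 180 -> 90
BK 9: (17,0) -> (17,-9) [heading=90, draw]
Final: pos=(17,-9), heading=90, 4 segment(s) drawn

Segment lengths:
  seg 1: (0,0) -> (8,0), length = 8
  seg 2: (8,0) -> (26,0), length = 18
  seg 3: (26,0) -> (17,0), length = 9
  seg 4: (17,0) -> (17,-9), length = 9
Total = 44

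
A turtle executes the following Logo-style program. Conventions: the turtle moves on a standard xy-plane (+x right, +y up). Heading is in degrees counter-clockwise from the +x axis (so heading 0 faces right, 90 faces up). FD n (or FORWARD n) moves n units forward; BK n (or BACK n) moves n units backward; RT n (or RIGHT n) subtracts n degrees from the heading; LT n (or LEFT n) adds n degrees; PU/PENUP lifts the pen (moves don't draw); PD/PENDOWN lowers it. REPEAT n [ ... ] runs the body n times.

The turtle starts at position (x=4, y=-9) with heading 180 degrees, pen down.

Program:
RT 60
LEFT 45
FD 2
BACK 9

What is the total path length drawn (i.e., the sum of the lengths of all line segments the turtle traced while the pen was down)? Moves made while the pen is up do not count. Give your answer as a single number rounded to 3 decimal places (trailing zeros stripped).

Answer: 11

Derivation:
Executing turtle program step by step:
Start: pos=(4,-9), heading=180, pen down
RT 60: heading 180 -> 120
LT 45: heading 120 -> 165
FD 2: (4,-9) -> (2.068,-8.482) [heading=165, draw]
BK 9: (2.068,-8.482) -> (10.761,-10.812) [heading=165, draw]
Final: pos=(10.761,-10.812), heading=165, 2 segment(s) drawn

Segment lengths:
  seg 1: (4,-9) -> (2.068,-8.482), length = 2
  seg 2: (2.068,-8.482) -> (10.761,-10.812), length = 9
Total = 11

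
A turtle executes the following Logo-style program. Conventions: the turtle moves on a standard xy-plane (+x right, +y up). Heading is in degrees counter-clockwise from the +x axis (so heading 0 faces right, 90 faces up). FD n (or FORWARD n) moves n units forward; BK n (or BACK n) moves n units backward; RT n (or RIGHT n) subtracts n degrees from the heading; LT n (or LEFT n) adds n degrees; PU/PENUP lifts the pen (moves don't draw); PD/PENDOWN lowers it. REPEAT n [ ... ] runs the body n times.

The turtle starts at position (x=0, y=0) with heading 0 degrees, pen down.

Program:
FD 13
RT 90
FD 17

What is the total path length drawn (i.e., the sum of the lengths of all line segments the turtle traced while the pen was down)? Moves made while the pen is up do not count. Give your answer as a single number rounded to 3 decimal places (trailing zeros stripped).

Answer: 30

Derivation:
Executing turtle program step by step:
Start: pos=(0,0), heading=0, pen down
FD 13: (0,0) -> (13,0) [heading=0, draw]
RT 90: heading 0 -> 270
FD 17: (13,0) -> (13,-17) [heading=270, draw]
Final: pos=(13,-17), heading=270, 2 segment(s) drawn

Segment lengths:
  seg 1: (0,0) -> (13,0), length = 13
  seg 2: (13,0) -> (13,-17), length = 17
Total = 30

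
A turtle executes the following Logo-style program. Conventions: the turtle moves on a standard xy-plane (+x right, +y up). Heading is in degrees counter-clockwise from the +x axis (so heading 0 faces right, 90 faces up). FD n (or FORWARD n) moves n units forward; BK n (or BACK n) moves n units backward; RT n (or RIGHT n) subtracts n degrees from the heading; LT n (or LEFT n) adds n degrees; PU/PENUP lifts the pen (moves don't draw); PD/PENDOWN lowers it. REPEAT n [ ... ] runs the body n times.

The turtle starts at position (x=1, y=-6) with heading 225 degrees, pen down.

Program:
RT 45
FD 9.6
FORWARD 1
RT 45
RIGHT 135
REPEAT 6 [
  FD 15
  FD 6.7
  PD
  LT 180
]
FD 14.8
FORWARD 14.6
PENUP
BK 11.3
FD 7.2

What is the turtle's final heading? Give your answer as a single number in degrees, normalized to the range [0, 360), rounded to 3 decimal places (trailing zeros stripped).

Executing turtle program step by step:
Start: pos=(1,-6), heading=225, pen down
RT 45: heading 225 -> 180
FD 9.6: (1,-6) -> (-8.6,-6) [heading=180, draw]
FD 1: (-8.6,-6) -> (-9.6,-6) [heading=180, draw]
RT 45: heading 180 -> 135
RT 135: heading 135 -> 0
REPEAT 6 [
  -- iteration 1/6 --
  FD 15: (-9.6,-6) -> (5.4,-6) [heading=0, draw]
  FD 6.7: (5.4,-6) -> (12.1,-6) [heading=0, draw]
  PD: pen down
  LT 180: heading 0 -> 180
  -- iteration 2/6 --
  FD 15: (12.1,-6) -> (-2.9,-6) [heading=180, draw]
  FD 6.7: (-2.9,-6) -> (-9.6,-6) [heading=180, draw]
  PD: pen down
  LT 180: heading 180 -> 0
  -- iteration 3/6 --
  FD 15: (-9.6,-6) -> (5.4,-6) [heading=0, draw]
  FD 6.7: (5.4,-6) -> (12.1,-6) [heading=0, draw]
  PD: pen down
  LT 180: heading 0 -> 180
  -- iteration 4/6 --
  FD 15: (12.1,-6) -> (-2.9,-6) [heading=180, draw]
  FD 6.7: (-2.9,-6) -> (-9.6,-6) [heading=180, draw]
  PD: pen down
  LT 180: heading 180 -> 0
  -- iteration 5/6 --
  FD 15: (-9.6,-6) -> (5.4,-6) [heading=0, draw]
  FD 6.7: (5.4,-6) -> (12.1,-6) [heading=0, draw]
  PD: pen down
  LT 180: heading 0 -> 180
  -- iteration 6/6 --
  FD 15: (12.1,-6) -> (-2.9,-6) [heading=180, draw]
  FD 6.7: (-2.9,-6) -> (-9.6,-6) [heading=180, draw]
  PD: pen down
  LT 180: heading 180 -> 0
]
FD 14.8: (-9.6,-6) -> (5.2,-6) [heading=0, draw]
FD 14.6: (5.2,-6) -> (19.8,-6) [heading=0, draw]
PU: pen up
BK 11.3: (19.8,-6) -> (8.5,-6) [heading=0, move]
FD 7.2: (8.5,-6) -> (15.7,-6) [heading=0, move]
Final: pos=(15.7,-6), heading=0, 16 segment(s) drawn

Answer: 0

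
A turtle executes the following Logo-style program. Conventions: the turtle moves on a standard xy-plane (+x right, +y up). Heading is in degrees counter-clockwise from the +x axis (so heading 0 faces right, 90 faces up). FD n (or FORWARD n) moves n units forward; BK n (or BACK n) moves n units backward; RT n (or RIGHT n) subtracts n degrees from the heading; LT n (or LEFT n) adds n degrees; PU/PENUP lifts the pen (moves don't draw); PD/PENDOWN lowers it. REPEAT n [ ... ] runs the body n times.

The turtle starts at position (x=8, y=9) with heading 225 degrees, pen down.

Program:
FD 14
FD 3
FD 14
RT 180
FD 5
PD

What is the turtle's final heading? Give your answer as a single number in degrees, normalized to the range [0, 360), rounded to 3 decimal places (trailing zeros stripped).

Answer: 45

Derivation:
Executing turtle program step by step:
Start: pos=(8,9), heading=225, pen down
FD 14: (8,9) -> (-1.899,-0.899) [heading=225, draw]
FD 3: (-1.899,-0.899) -> (-4.021,-3.021) [heading=225, draw]
FD 14: (-4.021,-3.021) -> (-13.92,-12.92) [heading=225, draw]
RT 180: heading 225 -> 45
FD 5: (-13.92,-12.92) -> (-10.385,-9.385) [heading=45, draw]
PD: pen down
Final: pos=(-10.385,-9.385), heading=45, 4 segment(s) drawn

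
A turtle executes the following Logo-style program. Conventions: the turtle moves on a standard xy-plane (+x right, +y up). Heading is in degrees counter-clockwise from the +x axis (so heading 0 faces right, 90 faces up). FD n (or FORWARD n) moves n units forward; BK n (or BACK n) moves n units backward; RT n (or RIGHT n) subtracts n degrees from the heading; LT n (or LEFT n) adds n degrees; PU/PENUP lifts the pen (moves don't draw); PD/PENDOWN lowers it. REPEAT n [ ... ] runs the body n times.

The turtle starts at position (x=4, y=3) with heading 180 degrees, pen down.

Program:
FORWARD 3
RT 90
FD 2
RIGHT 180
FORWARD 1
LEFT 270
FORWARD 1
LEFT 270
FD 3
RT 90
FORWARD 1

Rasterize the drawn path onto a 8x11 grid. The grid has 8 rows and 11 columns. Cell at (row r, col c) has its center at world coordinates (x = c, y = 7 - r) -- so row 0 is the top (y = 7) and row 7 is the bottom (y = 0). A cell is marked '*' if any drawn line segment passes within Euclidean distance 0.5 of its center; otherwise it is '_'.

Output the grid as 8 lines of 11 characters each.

Segment 0: (4,3) -> (1,3)
Segment 1: (1,3) -> (1,5)
Segment 2: (1,5) -> (1,4)
Segment 3: (1,4) -> (0,4)
Segment 4: (0,4) -> (0,7)
Segment 5: (0,7) -> (1,7)

Answer: **_________
*__________
**_________
**_________
_****______
___________
___________
___________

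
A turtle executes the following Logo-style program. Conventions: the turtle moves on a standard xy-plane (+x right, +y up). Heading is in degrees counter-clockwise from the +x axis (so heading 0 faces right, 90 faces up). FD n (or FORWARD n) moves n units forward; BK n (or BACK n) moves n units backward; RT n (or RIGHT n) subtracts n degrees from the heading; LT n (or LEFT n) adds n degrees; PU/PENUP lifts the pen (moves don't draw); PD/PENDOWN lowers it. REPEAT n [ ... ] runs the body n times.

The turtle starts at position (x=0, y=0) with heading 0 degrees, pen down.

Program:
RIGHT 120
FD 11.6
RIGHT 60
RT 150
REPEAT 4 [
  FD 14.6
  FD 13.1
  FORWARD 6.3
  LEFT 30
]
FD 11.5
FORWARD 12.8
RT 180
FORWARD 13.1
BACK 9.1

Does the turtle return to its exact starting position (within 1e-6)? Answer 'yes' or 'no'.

Executing turtle program step by step:
Start: pos=(0,0), heading=0, pen down
RT 120: heading 0 -> 240
FD 11.6: (0,0) -> (-5.8,-10.046) [heading=240, draw]
RT 60: heading 240 -> 180
RT 150: heading 180 -> 30
REPEAT 4 [
  -- iteration 1/4 --
  FD 14.6: (-5.8,-10.046) -> (6.844,-2.746) [heading=30, draw]
  FD 13.1: (6.844,-2.746) -> (18.189,3.804) [heading=30, draw]
  FD 6.3: (18.189,3.804) -> (23.645,6.954) [heading=30, draw]
  LT 30: heading 30 -> 60
  -- iteration 2/4 --
  FD 14.6: (23.645,6.954) -> (30.945,19.598) [heading=60, draw]
  FD 13.1: (30.945,19.598) -> (37.495,30.943) [heading=60, draw]
  FD 6.3: (37.495,30.943) -> (40.645,36.399) [heading=60, draw]
  LT 30: heading 60 -> 90
  -- iteration 3/4 --
  FD 14.6: (40.645,36.399) -> (40.645,50.999) [heading=90, draw]
  FD 13.1: (40.645,50.999) -> (40.645,64.099) [heading=90, draw]
  FD 6.3: (40.645,64.099) -> (40.645,70.399) [heading=90, draw]
  LT 30: heading 90 -> 120
  -- iteration 4/4 --
  FD 14.6: (40.645,70.399) -> (33.345,83.043) [heading=120, draw]
  FD 13.1: (33.345,83.043) -> (26.795,94.388) [heading=120, draw]
  FD 6.3: (26.795,94.388) -> (23.645,99.844) [heading=120, draw]
  LT 30: heading 120 -> 150
]
FD 11.5: (23.645,99.844) -> (13.686,105.594) [heading=150, draw]
FD 12.8: (13.686,105.594) -> (2.6,111.994) [heading=150, draw]
RT 180: heading 150 -> 330
FD 13.1: (2.6,111.994) -> (13.945,105.444) [heading=330, draw]
BK 9.1: (13.945,105.444) -> (6.065,109.994) [heading=330, draw]
Final: pos=(6.065,109.994), heading=330, 17 segment(s) drawn

Start position: (0, 0)
Final position: (6.065, 109.994)
Distance = 110.161; >= 1e-6 -> NOT closed

Answer: no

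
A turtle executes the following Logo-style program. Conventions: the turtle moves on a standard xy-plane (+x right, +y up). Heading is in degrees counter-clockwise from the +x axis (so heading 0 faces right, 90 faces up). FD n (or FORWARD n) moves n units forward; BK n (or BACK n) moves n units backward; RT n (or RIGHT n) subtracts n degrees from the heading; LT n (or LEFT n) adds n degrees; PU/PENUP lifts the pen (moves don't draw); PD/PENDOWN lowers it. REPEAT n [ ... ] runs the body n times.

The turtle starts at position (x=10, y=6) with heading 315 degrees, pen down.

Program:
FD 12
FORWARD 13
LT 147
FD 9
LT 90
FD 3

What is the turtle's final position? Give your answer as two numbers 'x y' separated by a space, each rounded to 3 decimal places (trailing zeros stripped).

Answer: 22.872 -3.498

Derivation:
Executing turtle program step by step:
Start: pos=(10,6), heading=315, pen down
FD 12: (10,6) -> (18.485,-2.485) [heading=315, draw]
FD 13: (18.485,-2.485) -> (27.678,-11.678) [heading=315, draw]
LT 147: heading 315 -> 102
FD 9: (27.678,-11.678) -> (25.806,-2.874) [heading=102, draw]
LT 90: heading 102 -> 192
FD 3: (25.806,-2.874) -> (22.872,-3.498) [heading=192, draw]
Final: pos=(22.872,-3.498), heading=192, 4 segment(s) drawn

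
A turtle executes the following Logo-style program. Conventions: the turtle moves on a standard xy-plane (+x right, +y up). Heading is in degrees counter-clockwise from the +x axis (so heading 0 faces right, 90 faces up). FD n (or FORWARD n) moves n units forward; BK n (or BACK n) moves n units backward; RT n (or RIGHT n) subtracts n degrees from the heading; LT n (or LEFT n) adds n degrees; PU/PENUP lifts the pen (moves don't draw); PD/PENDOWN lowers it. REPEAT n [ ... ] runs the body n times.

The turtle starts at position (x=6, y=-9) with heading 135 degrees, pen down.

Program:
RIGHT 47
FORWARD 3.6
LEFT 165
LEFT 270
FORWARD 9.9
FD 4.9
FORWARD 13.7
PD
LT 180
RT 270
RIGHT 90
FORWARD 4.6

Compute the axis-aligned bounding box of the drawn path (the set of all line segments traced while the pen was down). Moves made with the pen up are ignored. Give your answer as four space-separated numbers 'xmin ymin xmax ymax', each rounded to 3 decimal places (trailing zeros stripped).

Executing turtle program step by step:
Start: pos=(6,-9), heading=135, pen down
RT 47: heading 135 -> 88
FD 3.6: (6,-9) -> (6.126,-5.402) [heading=88, draw]
LT 165: heading 88 -> 253
LT 270: heading 253 -> 163
FD 9.9: (6.126,-5.402) -> (-3.342,-2.508) [heading=163, draw]
FD 4.9: (-3.342,-2.508) -> (-8.028,-1.075) [heading=163, draw]
FD 13.7: (-8.028,-1.075) -> (-21.129,2.93) [heading=163, draw]
PD: pen down
LT 180: heading 163 -> 343
RT 270: heading 343 -> 73
RT 90: heading 73 -> 343
FD 4.6: (-21.129,2.93) -> (-16.73,1.585) [heading=343, draw]
Final: pos=(-16.73,1.585), heading=343, 5 segment(s) drawn

Segment endpoints: x in {-21.129, -16.73, -8.028, -3.342, 6, 6.126}, y in {-9, -5.402, -2.508, -1.075, 1.585, 2.93}
xmin=-21.129, ymin=-9, xmax=6.126, ymax=2.93

Answer: -21.129 -9 6.126 2.93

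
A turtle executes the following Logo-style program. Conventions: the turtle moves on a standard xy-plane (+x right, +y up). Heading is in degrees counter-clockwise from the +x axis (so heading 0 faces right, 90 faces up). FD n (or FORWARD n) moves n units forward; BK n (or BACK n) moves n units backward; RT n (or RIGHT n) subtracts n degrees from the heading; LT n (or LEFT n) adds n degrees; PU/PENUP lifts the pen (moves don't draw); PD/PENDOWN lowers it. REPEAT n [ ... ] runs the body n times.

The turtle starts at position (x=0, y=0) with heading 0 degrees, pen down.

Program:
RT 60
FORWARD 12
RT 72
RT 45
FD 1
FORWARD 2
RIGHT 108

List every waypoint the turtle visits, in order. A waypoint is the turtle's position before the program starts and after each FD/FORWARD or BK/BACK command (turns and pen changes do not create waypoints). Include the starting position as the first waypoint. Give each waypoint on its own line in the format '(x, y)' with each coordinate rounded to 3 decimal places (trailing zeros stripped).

Executing turtle program step by step:
Start: pos=(0,0), heading=0, pen down
RT 60: heading 0 -> 300
FD 12: (0,0) -> (6,-10.392) [heading=300, draw]
RT 72: heading 300 -> 228
RT 45: heading 228 -> 183
FD 1: (6,-10.392) -> (5.001,-10.445) [heading=183, draw]
FD 2: (5.001,-10.445) -> (3.004,-10.549) [heading=183, draw]
RT 108: heading 183 -> 75
Final: pos=(3.004,-10.549), heading=75, 3 segment(s) drawn
Waypoints (4 total):
(0, 0)
(6, -10.392)
(5.001, -10.445)
(3.004, -10.549)

Answer: (0, 0)
(6, -10.392)
(5.001, -10.445)
(3.004, -10.549)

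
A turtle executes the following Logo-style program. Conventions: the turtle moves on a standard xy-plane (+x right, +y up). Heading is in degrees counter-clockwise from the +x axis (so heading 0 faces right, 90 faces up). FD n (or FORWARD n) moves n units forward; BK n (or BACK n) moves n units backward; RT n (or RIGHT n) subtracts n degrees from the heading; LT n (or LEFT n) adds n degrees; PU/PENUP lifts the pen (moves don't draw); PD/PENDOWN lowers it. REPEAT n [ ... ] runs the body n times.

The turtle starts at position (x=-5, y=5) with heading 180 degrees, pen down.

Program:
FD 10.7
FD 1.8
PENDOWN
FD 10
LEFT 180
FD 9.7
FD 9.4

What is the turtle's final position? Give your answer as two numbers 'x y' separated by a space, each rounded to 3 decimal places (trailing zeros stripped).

Answer: -8.4 5

Derivation:
Executing turtle program step by step:
Start: pos=(-5,5), heading=180, pen down
FD 10.7: (-5,5) -> (-15.7,5) [heading=180, draw]
FD 1.8: (-15.7,5) -> (-17.5,5) [heading=180, draw]
PD: pen down
FD 10: (-17.5,5) -> (-27.5,5) [heading=180, draw]
LT 180: heading 180 -> 0
FD 9.7: (-27.5,5) -> (-17.8,5) [heading=0, draw]
FD 9.4: (-17.8,5) -> (-8.4,5) [heading=0, draw]
Final: pos=(-8.4,5), heading=0, 5 segment(s) drawn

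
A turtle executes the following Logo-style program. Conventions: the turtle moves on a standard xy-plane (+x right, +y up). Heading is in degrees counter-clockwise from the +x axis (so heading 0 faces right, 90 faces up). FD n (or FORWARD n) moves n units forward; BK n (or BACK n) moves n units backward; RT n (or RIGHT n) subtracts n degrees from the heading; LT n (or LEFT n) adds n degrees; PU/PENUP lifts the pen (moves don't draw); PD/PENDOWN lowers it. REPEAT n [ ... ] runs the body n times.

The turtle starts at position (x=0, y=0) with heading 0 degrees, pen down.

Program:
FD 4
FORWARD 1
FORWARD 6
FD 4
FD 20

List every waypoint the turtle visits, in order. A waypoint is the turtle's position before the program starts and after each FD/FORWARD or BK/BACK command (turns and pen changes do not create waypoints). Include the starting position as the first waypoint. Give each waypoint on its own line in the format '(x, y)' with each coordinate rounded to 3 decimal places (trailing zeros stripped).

Executing turtle program step by step:
Start: pos=(0,0), heading=0, pen down
FD 4: (0,0) -> (4,0) [heading=0, draw]
FD 1: (4,0) -> (5,0) [heading=0, draw]
FD 6: (5,0) -> (11,0) [heading=0, draw]
FD 4: (11,0) -> (15,0) [heading=0, draw]
FD 20: (15,0) -> (35,0) [heading=0, draw]
Final: pos=(35,0), heading=0, 5 segment(s) drawn
Waypoints (6 total):
(0, 0)
(4, 0)
(5, 0)
(11, 0)
(15, 0)
(35, 0)

Answer: (0, 0)
(4, 0)
(5, 0)
(11, 0)
(15, 0)
(35, 0)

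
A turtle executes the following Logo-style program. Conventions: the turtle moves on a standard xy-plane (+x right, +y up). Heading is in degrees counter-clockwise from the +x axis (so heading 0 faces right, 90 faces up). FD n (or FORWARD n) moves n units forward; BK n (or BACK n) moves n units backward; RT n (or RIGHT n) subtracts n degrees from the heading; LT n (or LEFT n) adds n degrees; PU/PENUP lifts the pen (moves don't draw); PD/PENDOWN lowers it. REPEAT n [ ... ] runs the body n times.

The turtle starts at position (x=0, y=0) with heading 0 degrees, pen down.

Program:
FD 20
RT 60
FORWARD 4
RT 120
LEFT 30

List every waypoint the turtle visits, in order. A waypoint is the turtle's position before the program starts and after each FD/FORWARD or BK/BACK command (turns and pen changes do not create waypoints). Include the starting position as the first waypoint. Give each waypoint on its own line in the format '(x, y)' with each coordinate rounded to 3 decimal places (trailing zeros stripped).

Executing turtle program step by step:
Start: pos=(0,0), heading=0, pen down
FD 20: (0,0) -> (20,0) [heading=0, draw]
RT 60: heading 0 -> 300
FD 4: (20,0) -> (22,-3.464) [heading=300, draw]
RT 120: heading 300 -> 180
LT 30: heading 180 -> 210
Final: pos=(22,-3.464), heading=210, 2 segment(s) drawn
Waypoints (3 total):
(0, 0)
(20, 0)
(22, -3.464)

Answer: (0, 0)
(20, 0)
(22, -3.464)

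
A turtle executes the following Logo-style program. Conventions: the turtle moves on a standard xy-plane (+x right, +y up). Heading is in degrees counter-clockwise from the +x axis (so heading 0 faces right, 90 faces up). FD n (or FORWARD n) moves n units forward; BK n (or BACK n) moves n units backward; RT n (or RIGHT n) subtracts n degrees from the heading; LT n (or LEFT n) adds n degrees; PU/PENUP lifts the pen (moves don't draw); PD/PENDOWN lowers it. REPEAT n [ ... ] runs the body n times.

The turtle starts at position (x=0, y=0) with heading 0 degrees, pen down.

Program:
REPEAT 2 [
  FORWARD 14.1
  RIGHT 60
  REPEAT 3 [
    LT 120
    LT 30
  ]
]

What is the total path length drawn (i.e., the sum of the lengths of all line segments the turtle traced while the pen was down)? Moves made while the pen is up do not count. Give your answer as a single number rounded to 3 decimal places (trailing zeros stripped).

Executing turtle program step by step:
Start: pos=(0,0), heading=0, pen down
REPEAT 2 [
  -- iteration 1/2 --
  FD 14.1: (0,0) -> (14.1,0) [heading=0, draw]
  RT 60: heading 0 -> 300
  REPEAT 3 [
    -- iteration 1/3 --
    LT 120: heading 300 -> 60
    LT 30: heading 60 -> 90
    -- iteration 2/3 --
    LT 120: heading 90 -> 210
    LT 30: heading 210 -> 240
    -- iteration 3/3 --
    LT 120: heading 240 -> 0
    LT 30: heading 0 -> 30
  ]
  -- iteration 2/2 --
  FD 14.1: (14.1,0) -> (26.311,7.05) [heading=30, draw]
  RT 60: heading 30 -> 330
  REPEAT 3 [
    -- iteration 1/3 --
    LT 120: heading 330 -> 90
    LT 30: heading 90 -> 120
    -- iteration 2/3 --
    LT 120: heading 120 -> 240
    LT 30: heading 240 -> 270
    -- iteration 3/3 --
    LT 120: heading 270 -> 30
    LT 30: heading 30 -> 60
  ]
]
Final: pos=(26.311,7.05), heading=60, 2 segment(s) drawn

Segment lengths:
  seg 1: (0,0) -> (14.1,0), length = 14.1
  seg 2: (14.1,0) -> (26.311,7.05), length = 14.1
Total = 28.2

Answer: 28.2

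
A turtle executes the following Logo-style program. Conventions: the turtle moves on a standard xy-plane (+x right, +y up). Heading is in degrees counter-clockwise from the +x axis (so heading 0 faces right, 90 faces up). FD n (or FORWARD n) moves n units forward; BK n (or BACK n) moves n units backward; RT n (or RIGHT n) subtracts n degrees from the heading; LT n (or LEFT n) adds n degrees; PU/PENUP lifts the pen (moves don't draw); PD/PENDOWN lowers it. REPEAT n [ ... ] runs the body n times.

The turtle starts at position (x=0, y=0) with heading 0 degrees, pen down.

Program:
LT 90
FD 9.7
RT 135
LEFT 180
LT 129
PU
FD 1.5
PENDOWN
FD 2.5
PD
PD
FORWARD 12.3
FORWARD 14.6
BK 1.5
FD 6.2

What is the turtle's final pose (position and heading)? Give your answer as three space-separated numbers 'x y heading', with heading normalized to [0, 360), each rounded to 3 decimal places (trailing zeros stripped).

Answer: -3.721 -25.705 264

Derivation:
Executing turtle program step by step:
Start: pos=(0,0), heading=0, pen down
LT 90: heading 0 -> 90
FD 9.7: (0,0) -> (0,9.7) [heading=90, draw]
RT 135: heading 90 -> 315
LT 180: heading 315 -> 135
LT 129: heading 135 -> 264
PU: pen up
FD 1.5: (0,9.7) -> (-0.157,8.208) [heading=264, move]
PD: pen down
FD 2.5: (-0.157,8.208) -> (-0.418,5.722) [heading=264, draw]
PD: pen down
PD: pen down
FD 12.3: (-0.418,5.722) -> (-1.704,-6.511) [heading=264, draw]
FD 14.6: (-1.704,-6.511) -> (-3.23,-21.031) [heading=264, draw]
BK 1.5: (-3.23,-21.031) -> (-3.073,-19.539) [heading=264, draw]
FD 6.2: (-3.073,-19.539) -> (-3.721,-25.705) [heading=264, draw]
Final: pos=(-3.721,-25.705), heading=264, 6 segment(s) drawn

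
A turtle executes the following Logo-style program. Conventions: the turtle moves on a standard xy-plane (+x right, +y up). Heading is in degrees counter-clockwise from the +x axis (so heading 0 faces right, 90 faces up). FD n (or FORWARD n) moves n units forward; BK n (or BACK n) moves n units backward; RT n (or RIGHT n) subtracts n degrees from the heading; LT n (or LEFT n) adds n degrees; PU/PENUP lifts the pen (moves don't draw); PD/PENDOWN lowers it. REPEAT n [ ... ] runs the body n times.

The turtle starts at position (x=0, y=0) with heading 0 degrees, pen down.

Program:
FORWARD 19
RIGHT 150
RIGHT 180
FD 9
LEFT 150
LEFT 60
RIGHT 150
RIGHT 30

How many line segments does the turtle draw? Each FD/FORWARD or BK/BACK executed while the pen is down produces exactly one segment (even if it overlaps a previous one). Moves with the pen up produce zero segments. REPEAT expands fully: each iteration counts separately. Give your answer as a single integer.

Executing turtle program step by step:
Start: pos=(0,0), heading=0, pen down
FD 19: (0,0) -> (19,0) [heading=0, draw]
RT 150: heading 0 -> 210
RT 180: heading 210 -> 30
FD 9: (19,0) -> (26.794,4.5) [heading=30, draw]
LT 150: heading 30 -> 180
LT 60: heading 180 -> 240
RT 150: heading 240 -> 90
RT 30: heading 90 -> 60
Final: pos=(26.794,4.5), heading=60, 2 segment(s) drawn
Segments drawn: 2

Answer: 2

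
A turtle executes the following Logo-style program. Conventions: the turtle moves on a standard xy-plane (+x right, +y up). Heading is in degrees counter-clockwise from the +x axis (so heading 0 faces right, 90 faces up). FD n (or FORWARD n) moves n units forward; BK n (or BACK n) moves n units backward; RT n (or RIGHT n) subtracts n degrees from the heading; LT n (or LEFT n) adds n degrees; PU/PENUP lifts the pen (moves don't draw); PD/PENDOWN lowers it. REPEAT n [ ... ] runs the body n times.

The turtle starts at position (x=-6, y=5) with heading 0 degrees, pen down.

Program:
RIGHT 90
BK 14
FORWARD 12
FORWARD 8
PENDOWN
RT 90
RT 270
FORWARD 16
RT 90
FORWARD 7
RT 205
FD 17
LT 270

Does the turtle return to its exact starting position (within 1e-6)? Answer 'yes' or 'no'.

Executing turtle program step by step:
Start: pos=(-6,5), heading=0, pen down
RT 90: heading 0 -> 270
BK 14: (-6,5) -> (-6,19) [heading=270, draw]
FD 12: (-6,19) -> (-6,7) [heading=270, draw]
FD 8: (-6,7) -> (-6,-1) [heading=270, draw]
PD: pen down
RT 90: heading 270 -> 180
RT 270: heading 180 -> 270
FD 16: (-6,-1) -> (-6,-17) [heading=270, draw]
RT 90: heading 270 -> 180
FD 7: (-6,-17) -> (-13,-17) [heading=180, draw]
RT 205: heading 180 -> 335
FD 17: (-13,-17) -> (2.407,-24.185) [heading=335, draw]
LT 270: heading 335 -> 245
Final: pos=(2.407,-24.185), heading=245, 6 segment(s) drawn

Start position: (-6, 5)
Final position: (2.407, -24.185)
Distance = 30.371; >= 1e-6 -> NOT closed

Answer: no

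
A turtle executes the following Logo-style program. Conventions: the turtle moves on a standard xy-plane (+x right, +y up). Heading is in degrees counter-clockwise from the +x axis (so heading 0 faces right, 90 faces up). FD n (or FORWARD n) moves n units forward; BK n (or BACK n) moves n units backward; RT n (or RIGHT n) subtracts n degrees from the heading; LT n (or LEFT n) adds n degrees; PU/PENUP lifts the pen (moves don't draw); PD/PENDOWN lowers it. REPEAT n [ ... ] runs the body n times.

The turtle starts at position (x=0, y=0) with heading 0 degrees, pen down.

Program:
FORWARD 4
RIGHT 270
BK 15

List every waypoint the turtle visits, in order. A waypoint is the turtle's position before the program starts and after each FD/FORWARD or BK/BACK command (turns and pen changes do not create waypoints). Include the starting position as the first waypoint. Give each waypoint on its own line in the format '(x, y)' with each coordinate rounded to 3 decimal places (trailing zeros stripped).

Answer: (0, 0)
(4, 0)
(4, -15)

Derivation:
Executing turtle program step by step:
Start: pos=(0,0), heading=0, pen down
FD 4: (0,0) -> (4,0) [heading=0, draw]
RT 270: heading 0 -> 90
BK 15: (4,0) -> (4,-15) [heading=90, draw]
Final: pos=(4,-15), heading=90, 2 segment(s) drawn
Waypoints (3 total):
(0, 0)
(4, 0)
(4, -15)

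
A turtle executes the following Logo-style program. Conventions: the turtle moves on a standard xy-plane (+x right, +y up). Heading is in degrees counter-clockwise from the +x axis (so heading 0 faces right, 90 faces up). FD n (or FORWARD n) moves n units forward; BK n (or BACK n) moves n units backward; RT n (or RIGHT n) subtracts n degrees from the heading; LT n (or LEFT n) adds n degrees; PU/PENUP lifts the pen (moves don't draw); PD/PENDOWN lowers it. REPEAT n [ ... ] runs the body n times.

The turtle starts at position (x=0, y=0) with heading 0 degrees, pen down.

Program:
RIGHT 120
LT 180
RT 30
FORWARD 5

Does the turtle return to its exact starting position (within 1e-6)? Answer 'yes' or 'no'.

Answer: no

Derivation:
Executing turtle program step by step:
Start: pos=(0,0), heading=0, pen down
RT 120: heading 0 -> 240
LT 180: heading 240 -> 60
RT 30: heading 60 -> 30
FD 5: (0,0) -> (4.33,2.5) [heading=30, draw]
Final: pos=(4.33,2.5), heading=30, 1 segment(s) drawn

Start position: (0, 0)
Final position: (4.33, 2.5)
Distance = 5; >= 1e-6 -> NOT closed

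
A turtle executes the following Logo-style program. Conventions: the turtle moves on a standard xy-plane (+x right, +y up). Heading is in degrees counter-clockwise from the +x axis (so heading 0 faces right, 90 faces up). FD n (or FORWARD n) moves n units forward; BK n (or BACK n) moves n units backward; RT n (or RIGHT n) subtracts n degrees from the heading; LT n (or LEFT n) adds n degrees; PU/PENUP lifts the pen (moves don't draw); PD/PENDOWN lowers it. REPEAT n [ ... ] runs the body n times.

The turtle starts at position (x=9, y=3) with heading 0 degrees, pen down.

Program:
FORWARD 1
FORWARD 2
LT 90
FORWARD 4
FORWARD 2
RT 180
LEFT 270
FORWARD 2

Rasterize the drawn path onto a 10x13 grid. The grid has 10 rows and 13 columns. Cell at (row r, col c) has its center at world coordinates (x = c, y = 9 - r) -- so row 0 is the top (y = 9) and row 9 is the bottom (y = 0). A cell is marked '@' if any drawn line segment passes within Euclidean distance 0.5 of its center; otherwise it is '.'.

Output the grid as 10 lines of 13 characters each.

Answer: ..........@@@
............@
............@
............@
............@
............@
.........@@@@
.............
.............
.............

Derivation:
Segment 0: (9,3) -> (10,3)
Segment 1: (10,3) -> (12,3)
Segment 2: (12,3) -> (12,7)
Segment 3: (12,7) -> (12,9)
Segment 4: (12,9) -> (10,9)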